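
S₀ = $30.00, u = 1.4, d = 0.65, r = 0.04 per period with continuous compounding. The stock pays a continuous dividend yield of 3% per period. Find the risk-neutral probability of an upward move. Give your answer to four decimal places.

Per-period risk-free factor R = e^0.04 = 1.0408; dividend-adjusted growth = e^(0.04−0.03) = 1.0101.
Risk-neutral probability p = (1.0101 − 0.65)/(1.4 − 0.65) = 0.3601/0.7500 = 0.4801

p = 0.4801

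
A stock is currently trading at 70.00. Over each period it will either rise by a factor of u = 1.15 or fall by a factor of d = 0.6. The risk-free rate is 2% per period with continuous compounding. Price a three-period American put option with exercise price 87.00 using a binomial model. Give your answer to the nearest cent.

21.19

Risk-neutral probability p = (e^0.02 − 0.6)/(1.15 − 0.6) = 0.4202/0.5500 = 0.7640
Terminal stock prices: S_uuu = 106.5, S_uud = 55.54, S_udd = 28.98, S_ddd = 15.12
Terminal payoffs (K − S): max(-19.46, 0) = 0, max(31.46, 0) = 31.46, max(58.02, 0) = 58.02, max(71.88, 0) = 71.88
Node uu (S = 92.57): continuation = e^(−0.02)·[0.7640·0.0000 + 0.2360·31.4550] = 7.2763; exercise value = 0.0000 ≤ continuation, so V_uu = 7.2763
Node ud (S = 48.3): continuation = e^(−0.02)·[0.7640·31.4550 + 0.2360·58.0200] = 36.9773; exercise value = 38.7000 > continuation, so V_ud = 38.7000 (exercise)
Node dd (S = 25.2): continuation = e^(−0.02)·[0.7640·58.0200 + 0.2360·71.8800] = 60.0773; exercise value = 61.8000 > continuation, so V_dd = 61.8000 (exercise)
Node u (S = 80.5): continuation = e^(−0.02)·[0.7640·7.2763 + 0.2360·38.7000] = 14.4013; exercise value = 6.5000 ≤ continuation, so V_u = 14.4013
Node d (S = 42): continuation = e^(−0.02)·[0.7640·38.7000 + 0.2360·61.8000] = 43.2773; exercise value = 45.0000 > continuation, so V_d = 45.0000 (exercise)
Node 0 (S = 70): continuation = e^(−0.02)·[0.7640·14.4013 + 0.2360·45.0000] = 21.1944; exercise value = 17.0000 ≤ continuation, so V_0 = 21.1944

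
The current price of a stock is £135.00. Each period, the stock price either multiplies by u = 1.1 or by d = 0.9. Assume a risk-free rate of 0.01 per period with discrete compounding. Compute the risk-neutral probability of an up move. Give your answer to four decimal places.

Risk-neutral probability p = (1 + 0.01 − 0.9)/(1.1 − 0.9) = 0.1100/0.2000 = 0.5500

p = 0.5500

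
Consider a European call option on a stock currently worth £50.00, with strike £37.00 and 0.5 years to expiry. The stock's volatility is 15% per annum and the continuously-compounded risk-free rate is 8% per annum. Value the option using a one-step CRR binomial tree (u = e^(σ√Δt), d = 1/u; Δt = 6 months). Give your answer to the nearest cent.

CRR parameters: u = e^(σ√Δt) = e^(0.15·√0.5) = 1.1119, d = 1/u = 0.8994
Per-period rate: rΔt = 0.08·0.5 = 0.04, so R = e^0.04 = 1.0408
Risk-neutral probability p = (e^0.04 − 0.8994)/(1.1119 − 0.8994) = 0.1414/0.2125 = 0.6655
Terminal stock prices: S_u = 55.59, S_d = 44.97
Terminal payoffs (S − K): max(18.59, 0) = 18.59, max(7.968, 0) = 7.968
Node 0 (S = 50): V_0 = e^(−0.04)·[0.6655·18.5948 + 0.3345·7.9683] = 14.4508

£14.45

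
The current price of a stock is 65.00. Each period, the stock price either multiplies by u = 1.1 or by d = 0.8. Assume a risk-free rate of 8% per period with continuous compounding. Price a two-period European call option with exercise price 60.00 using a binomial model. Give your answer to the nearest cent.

Risk-neutral probability p = (e^0.08 − 0.8)/(1.1 − 0.8) = 0.2833/0.3000 = 0.9443
Terminal stock prices: S_uu = 78.65, S_ud = 57.2, S_dd = 41.6
Terminal payoffs (S − K): max(18.65, 0) = 18.65, max(-2.8, 0) = 0, max(-18.4, 0) = 0
Node u (S = 71.5): V_u = e^(−0.08)·[0.9443·18.6500 + 0.0557·0.0000] = 16.2570
Node d (S = 52): V_d = e^(−0.08)·[0.9443·0.0000 + 0.0557·0.0000] = 0.0000
Node 0 (S = 65): V_0 = e^(−0.08)·[0.9443·16.2570 + 0.0557·0.0000] = 14.1711

14.17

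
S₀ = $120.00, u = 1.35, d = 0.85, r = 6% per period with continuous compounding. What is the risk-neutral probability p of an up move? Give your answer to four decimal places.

Risk-neutral probability p = (e^0.06 − 0.85)/(1.35 − 0.85) = 0.2118/0.5000 = 0.4237

p = 0.4237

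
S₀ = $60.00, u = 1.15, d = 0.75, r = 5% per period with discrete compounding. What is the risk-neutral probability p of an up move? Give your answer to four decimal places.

p = 0.7500

Risk-neutral probability p = (1 + 0.05 − 0.75)/(1.15 − 0.75) = 0.3000/0.4000 = 0.7500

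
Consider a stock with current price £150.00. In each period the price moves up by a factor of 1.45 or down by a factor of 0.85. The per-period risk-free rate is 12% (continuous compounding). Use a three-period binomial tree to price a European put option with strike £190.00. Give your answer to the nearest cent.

£19.79

Risk-neutral probability p = (e^0.12 − 0.85)/(1.45 − 0.85) = 0.2775/0.6000 = 0.4625
Terminal stock prices: S_uuu = 457.3, S_uud = 268.1, S_udd = 157.1, S_ddd = 92.12
Terminal payoffs (K − S): max(-267.3, 0) = 0, max(-78.07, 0) = 0, max(32.86, 0) = 32.86, max(97.88, 0) = 97.88
Node uu (S = 315.4): V_uu = e^(−0.12)·[0.4625·0.0000 + 0.5375·0.0000] = 0.0000
Node ud (S = 184.9): V_ud = e^(−0.12)·[0.4625·0.0000 + 0.5375·32.8563] = 15.6634
Node dd (S = 108.4): V_dd = e^(−0.12)·[0.4625·32.8563 + 0.5375·97.8813] = 60.1399
Node u (S = 217.5): V_u = e^(−0.12)·[0.4625·0.0000 + 0.5375·15.6634] = 7.4671
Node d (S = 127.5): V_d = e^(−0.12)·[0.4625·15.6634 + 0.5375·60.1399] = 35.0952
Node 0 (S = 150): V_0 = e^(−0.12)·[0.4625·7.4671 + 0.5375·35.0952] = 19.7937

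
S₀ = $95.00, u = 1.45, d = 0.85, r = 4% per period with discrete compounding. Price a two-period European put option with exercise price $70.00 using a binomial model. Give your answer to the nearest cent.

$0.59

Risk-neutral probability p = (1 + 0.04 − 0.85)/(1.45 − 0.85) = 0.1900/0.6000 = 0.3167
Terminal stock prices: S_uu = 199.7, S_ud = 117.1, S_dd = 68.64
Terminal payoffs (K − S): max(-129.7, 0) = 0, max(-47.09, 0) = 0, max(1.363, 0) = 1.363
Node u (S = 137.8): V_u = 1/1.04·[0.3167·0.0000 + 0.6833·0.0000] = 0.0000
Node d (S = 80.75): V_d = 1/1.04·[0.3167·0.0000 + 0.6833·1.3625] = 0.8952
Node 0 (S = 95): V_0 = 1/1.04·[0.3167·0.0000 + 0.6833·0.8952] = 0.5882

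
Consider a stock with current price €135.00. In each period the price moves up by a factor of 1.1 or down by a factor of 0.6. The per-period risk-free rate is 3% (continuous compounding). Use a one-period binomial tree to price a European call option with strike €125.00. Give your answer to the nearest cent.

Risk-neutral probability p = (e^0.03 − 0.6)/(1.1 − 0.6) = 0.4305/0.5000 = 0.8609
Terminal stock prices: S_u = 148.5, S_d = 81
Terminal payoffs (S − K): max(23.5, 0) = 23.5, max(-44, 0) = 0
Node 0 (S = 135): V_0 = e^(−0.03)·[0.8609·23.5000 + 0.1391·0.0000] = 19.6334

€19.63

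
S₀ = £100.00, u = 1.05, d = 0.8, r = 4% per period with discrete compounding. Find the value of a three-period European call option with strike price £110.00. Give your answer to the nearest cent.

Risk-neutral probability p = (1 + 0.04 − 0.8)/(1.05 − 0.8) = 0.2400/0.2500 = 0.9600
Terminal stock prices: S_uuu = 115.8, S_uud = 88.2, S_udd = 67.2, S_ddd = 51.2
Terminal payoffs (S − K): max(5.763, 0) = 5.763, max(-21.8, 0) = 0, max(-42.8, 0) = 0, max(-58.8, 0) = 0
Node uu (S = 110.2): V_uu = 1/1.04·[0.9600·5.7625 + 0.0400·0.0000] = 5.3192
Node ud (S = 84): V_ud = 1/1.04·[0.9600·0.0000 + 0.0400·0.0000] = 0.0000
Node dd (S = 64): V_dd = 1/1.04·[0.9600·0.0000 + 0.0400·0.0000] = 0.0000
Node u (S = 105): V_u = 1/1.04·[0.9600·5.3192 + 0.0400·0.0000] = 4.9101
Node d (S = 80): V_d = 1/1.04·[0.9600·0.0000 + 0.0400·0.0000] = 0.0000
Node 0 (S = 100): V_0 = 1/1.04·[0.9600·4.9101 + 0.0400·0.0000] = 4.5324

£4.53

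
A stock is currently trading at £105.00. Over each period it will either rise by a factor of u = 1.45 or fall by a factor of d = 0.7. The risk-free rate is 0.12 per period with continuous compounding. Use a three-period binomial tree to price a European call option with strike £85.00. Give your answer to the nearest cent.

£50.71

Risk-neutral probability p = (e^0.12 − 0.7)/(1.45 − 0.7) = 0.4275/0.7500 = 0.5700
Terminal stock prices: S_uuu = 320.1, S_uud = 154.5, S_udd = 74.6, S_ddd = 36.01
Terminal payoffs (S − K): max(235.1, 0) = 235.1, max(69.53, 0) = 69.53, max(-10.4, 0) = 0, max(-48.99, 0) = 0
Node uu (S = 220.8): V_uu = e^(−0.12)·[0.5700·235.1056 + 0.4300·69.5337] = 145.3743
Node ud (S = 106.6): V_ud = e^(−0.12)·[0.5700·69.5337 + 0.4300·0.0000] = 35.1522
Node dd (S = 51.45): V_dd = e^(−0.12)·[0.5700·0.0000 + 0.4300·0.0000] = 0.0000
Node u (S = 152.2): V_u = e^(−0.12)·[0.5700·145.3743 + 0.4300·35.1522] = 86.8990
Node d (S = 73.5): V_d = e^(−0.12)·[0.5700·35.1522 + 0.4300·0.0000] = 17.7709
Node 0 (S = 105): V_0 = e^(−0.12)·[0.5700·86.8990 + 0.4300·17.7709] = 50.7084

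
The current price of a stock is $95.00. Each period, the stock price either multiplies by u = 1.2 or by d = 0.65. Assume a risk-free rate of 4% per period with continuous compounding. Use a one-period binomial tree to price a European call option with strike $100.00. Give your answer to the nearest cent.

Risk-neutral probability p = (e^0.04 − 0.65)/(1.2 − 0.65) = 0.3908/0.5500 = 0.7106
Terminal stock prices: S_u = 114, S_d = 61.75
Terminal payoffs (S − K): max(14, 0) = 14, max(-38.25, 0) = 0
Node 0 (S = 95): V_0 = e^(−0.04)·[0.7106·14.0000 + 0.2894·0.0000] = 9.5578

$9.56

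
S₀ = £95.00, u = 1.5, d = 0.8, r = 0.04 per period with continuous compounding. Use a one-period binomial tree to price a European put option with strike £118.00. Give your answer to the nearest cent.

Risk-neutral probability p = (e^0.04 − 0.8)/(1.5 − 0.8) = 0.2408/0.7000 = 0.3440
Terminal stock prices: S_u = 142.5, S_d = 76
Terminal payoffs (K − S): max(-24.5, 0) = 0, max(42, 0) = 42
Node 0 (S = 95): V_0 = e^(−0.04)·[0.3440·0.0000 + 0.6560·42.0000] = 26.4710

£26.47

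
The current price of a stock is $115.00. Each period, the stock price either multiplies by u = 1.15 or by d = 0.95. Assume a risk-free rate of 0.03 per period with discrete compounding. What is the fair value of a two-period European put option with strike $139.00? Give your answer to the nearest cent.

Risk-neutral probability p = (1 + 0.03 − 0.95)/(1.15 − 0.95) = 0.0800/0.2000 = 0.4000
Terminal stock prices: S_uu = 152.1, S_ud = 125.6, S_dd = 103.8
Terminal payoffs (K − S): max(-13.09, 0) = 0, max(13.36, 0) = 13.36, max(35.21, 0) = 35.21
Node u (S = 132.2): V_u = 1/1.03·[0.4000·0.0000 + 0.6000·13.3625] = 7.7840
Node d (S = 109.2): V_d = 1/1.03·[0.4000·13.3625 + 0.6000·35.2125] = 25.7015
Node 0 (S = 115): V_0 = 1/1.03·[0.4000·7.7840 + 0.6000·25.7015] = 17.9946

$17.99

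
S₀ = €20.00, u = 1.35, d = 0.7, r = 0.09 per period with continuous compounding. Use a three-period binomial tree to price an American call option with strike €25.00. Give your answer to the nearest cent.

Risk-neutral probability p = (e^0.09 − 0.7)/(1.35 − 0.7) = 0.3942/0.6500 = 0.6064
Terminal stock prices: S_uuu = 49.21, S_uud = 25.52, S_udd = 13.23, S_ddd = 6.86
Terminal payoffs (S − K): max(24.21, 0) = 24.21, max(0.515, 0) = 0.515, max(-11.77, 0) = 0, max(-18.14, 0) = 0
Node uu (S = 36.45): continuation = e^(−0.09)·[0.6064·24.2075 + 0.3936·0.5150] = 13.6017; exercise value = 11.4500 ≤ continuation, so V_uu = 13.6017
Node ud (S = 18.9): continuation = e^(−0.09)·[0.6064·0.5150 + 0.3936·0.0000] = 0.2854; exercise value = 0.0000 ≤ continuation, so V_ud = 0.2854
Node dd (S = 9.8): continuation = e^(−0.09)·[0.6064·0.0000 + 0.3936·0.0000] = 0.0000; exercise value = 0.0000 ≤ continuation, so V_dd = 0.0000
Node u (S = 27): continuation = e^(−0.09)·[0.6064·13.6017 + 0.3936·0.2854] = 7.6411; exercise value = 2.0000 ≤ continuation, so V_u = 7.6411
Node d (S = 14): continuation = e^(−0.09)·[0.6064·0.2854 + 0.3936·0.0000] = 0.1582; exercise value = 0.0000 ≤ continuation, so V_d = 0.1582
Node 0 (S = 20): continuation = e^(−0.09)·[0.6064·7.6411 + 0.3936·0.1582] = 4.2918; exercise value = 0.0000 ≤ continuation, so V_0 = 4.2918

€4.29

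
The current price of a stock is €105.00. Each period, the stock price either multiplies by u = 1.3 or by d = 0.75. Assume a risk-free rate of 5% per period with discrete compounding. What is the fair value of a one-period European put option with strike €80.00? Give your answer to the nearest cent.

€0.54

Risk-neutral probability p = (1 + 0.05 − 0.75)/(1.3 − 0.75) = 0.3000/0.5500 = 0.5455
Terminal stock prices: S_u = 136.5, S_d = 78.75
Terminal payoffs (K − S): max(-56.5, 0) = 0, max(1.25, 0) = 1.25
Node 0 (S = 105): V_0 = 1/1.05·[0.5455·0.0000 + 0.4545·1.2500] = 0.5411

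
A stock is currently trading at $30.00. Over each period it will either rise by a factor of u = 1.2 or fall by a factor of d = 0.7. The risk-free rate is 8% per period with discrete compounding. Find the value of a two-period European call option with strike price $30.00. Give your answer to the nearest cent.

Risk-neutral probability p = (1 + 0.08 − 0.7)/(1.2 − 0.7) = 0.3800/0.5000 = 0.7600
Terminal stock prices: S_uu = 43.2, S_ud = 25.2, S_dd = 14.7
Terminal payoffs (S − K): max(13.2, 0) = 13.2, max(-4.8, 0) = 0, max(-15.3, 0) = 0
Node u (S = 36): V_u = 1/1.08·[0.7600·13.2000 + 0.2400·0.0000] = 9.2889
Node d (S = 21): V_d = 1/1.08·[0.7600·0.0000 + 0.2400·0.0000] = 0.0000
Node 0 (S = 30): V_0 = 1/1.08·[0.7600·9.2889 + 0.2400·0.0000] = 6.5366

$6.54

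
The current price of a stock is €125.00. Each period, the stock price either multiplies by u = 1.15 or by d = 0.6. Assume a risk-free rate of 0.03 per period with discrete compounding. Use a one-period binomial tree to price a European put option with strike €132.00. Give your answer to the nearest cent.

€12.07

Risk-neutral probability p = (1 + 0.03 − 0.6)/(1.15 − 0.6) = 0.4300/0.5500 = 0.7818
Terminal stock prices: S_u = 143.8, S_d = 75
Terminal payoffs (K − S): max(-11.75, 0) = 0, max(57, 0) = 57
Node 0 (S = 125): V_0 = 1/1.03·[0.7818·0.0000 + 0.2182·57.0000] = 12.0741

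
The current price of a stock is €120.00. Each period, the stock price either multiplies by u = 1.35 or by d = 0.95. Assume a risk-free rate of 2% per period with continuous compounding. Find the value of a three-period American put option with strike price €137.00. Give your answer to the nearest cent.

Risk-neutral probability p = (e^0.02 − 0.95)/(1.35 − 0.95) = 0.0702/0.4000 = 0.1755
Terminal stock prices: S_uuu = 295.2, S_uud = 207.8, S_udd = 146.2, S_ddd = 102.9
Terminal payoffs (K − S): max(-158.2, 0) = 0, max(-70.77, 0) = 0, max(-9.205, 0) = 0, max(34.12, 0) = 34.12
Node uu (S = 218.7): continuation = e^(−0.02)·[0.1755·0.0000 + 0.8245·0.0000] = 0.0000; exercise value = 0.0000 ≤ continuation, so V_uu = 0.0000
Node ud (S = 153.9): continuation = e^(−0.02)·[0.1755·0.0000 + 0.8245·0.0000] = 0.0000; exercise value = 0.0000 ≤ continuation, so V_ud = 0.0000
Node dd (S = 108.3): continuation = e^(−0.02)·[0.1755·0.0000 + 0.8245·34.1150] = 27.5707; exercise value = 28.7000 > continuation, so V_dd = 28.7000 (exercise)
Node u (S = 162): continuation = e^(−0.02)·[0.1755·0.0000 + 0.8245·0.0000] = 0.0000; exercise value = 0.0000 ≤ continuation, so V_u = 0.0000
Node d (S = 114): continuation = e^(−0.02)·[0.1755·0.0000 + 0.8245·28.7000] = 23.1945; exercise value = 23.0000 ≤ continuation, so V_d = 23.1945
Node 0 (S = 120): continuation = e^(−0.02)·[0.1755·0.0000 + 0.8245·23.1945] = 18.7451; exercise value = 17.0000 ≤ continuation, so V_0 = 18.7451

€18.75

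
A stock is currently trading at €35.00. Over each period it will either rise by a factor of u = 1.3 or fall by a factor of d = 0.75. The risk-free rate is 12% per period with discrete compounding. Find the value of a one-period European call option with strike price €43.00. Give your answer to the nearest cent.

€1.50

Risk-neutral probability p = (1 + 0.12 − 0.75)/(1.3 − 0.75) = 0.3700/0.5500 = 0.6727
Terminal stock prices: S_u = 45.5, S_d = 26.25
Terminal payoffs (S − K): max(2.5, 0) = 2.5, max(-16.75, 0) = 0
Node 0 (S = 35): V_0 = 1/1.12·[0.6727·2.5000 + 0.3273·0.0000] = 1.5016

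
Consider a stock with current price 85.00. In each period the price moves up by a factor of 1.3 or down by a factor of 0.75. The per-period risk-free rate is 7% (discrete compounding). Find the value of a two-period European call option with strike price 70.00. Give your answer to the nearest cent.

27.25

Risk-neutral probability p = (1 + 0.07 − 0.75)/(1.3 − 0.75) = 0.3200/0.5500 = 0.5818
Terminal stock prices: S_uu = 143.7, S_ud = 82.88, S_dd = 47.81
Terminal payoffs (S − K): max(73.65, 0) = 73.65, max(12.88, 0) = 12.88, max(-22.19, 0) = 0
Node u (S = 110.5): V_u = 1/1.07·[0.5818·73.6500 + 0.4182·12.8750] = 45.0794
Node d (S = 63.75): V_d = 1/1.07·[0.5818·12.8750 + 0.4182·0.0000] = 7.0008
Node 0 (S = 85): V_0 = 1/1.07·[0.5818·45.0794 + 0.4182·7.0008] = 27.2483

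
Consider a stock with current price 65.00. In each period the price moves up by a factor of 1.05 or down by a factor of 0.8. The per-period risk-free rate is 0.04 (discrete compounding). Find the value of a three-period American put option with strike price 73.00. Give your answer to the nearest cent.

8.00

Risk-neutral probability p = (1 + 0.04 − 0.8)/(1.05 − 0.8) = 0.2400/0.2500 = 0.9600
Terminal stock prices: S_uuu = 75.25, S_uud = 57.33, S_udd = 43.68, S_ddd = 33.28
Terminal payoffs (K − S): max(-2.246, 0) = 0, max(15.67, 0) = 15.67, max(29.32, 0) = 29.32, max(39.72, 0) = 39.72
Node uu (S = 71.66): continuation = 1/1.04·[0.9600·0.0000 + 0.0400·15.6700] = 0.6027; exercise value = 1.3375 > continuation, so V_uu = 1.3375 (exercise)
Node ud (S = 54.6): continuation = 1/1.04·[0.9600·15.6700 + 0.0400·29.3200] = 15.5923; exercise value = 18.4000 > continuation, so V_ud = 18.4000 (exercise)
Node dd (S = 41.6): continuation = 1/1.04·[0.9600·29.3200 + 0.0400·39.7200] = 28.5923; exercise value = 31.4000 > continuation, so V_dd = 31.4000 (exercise)
Node u (S = 68.25): continuation = 1/1.04·[0.9600·1.3375 + 0.0400·18.4000] = 1.9423; exercise value = 4.7500 > continuation, so V_u = 4.7500 (exercise)
Node d (S = 52): continuation = 1/1.04·[0.9600·18.4000 + 0.0400·31.4000] = 18.1923; exercise value = 21.0000 > continuation, so V_d = 21.0000 (exercise)
Node 0 (S = 65): continuation = 1/1.04·[0.9600·4.7500 + 0.0400·21.0000] = 5.1923; exercise value = 8.0000 > continuation, so V_0 = 8.0000 (exercise)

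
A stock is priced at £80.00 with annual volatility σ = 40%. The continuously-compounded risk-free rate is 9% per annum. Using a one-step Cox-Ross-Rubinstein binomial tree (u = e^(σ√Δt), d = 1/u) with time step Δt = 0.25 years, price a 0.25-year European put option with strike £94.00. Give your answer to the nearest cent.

CRR parameters: u = e^(σ√Δt) = e^(0.4·√0.25) = 1.2214, d = 1/u = 0.8187
Per-period rate: rΔt = 0.09·0.25 = 0.0225, so R = e^0.0225 = 1.0228
Risk-neutral probability p = (e^0.0225 − 0.8187)/(1.2214 − 0.8187) = 0.2040/0.4027 = 0.5067
Terminal stock prices: S_u = 97.71, S_d = 65.5
Terminal payoffs (K − S): max(-3.712, 0) = 0, max(28.5, 0) = 28.5
Node 0 (S = 80): V_0 = e^(−0.0225)·[0.5067·0.0000 + 0.4933·28.5015] = 13.7477

£13.75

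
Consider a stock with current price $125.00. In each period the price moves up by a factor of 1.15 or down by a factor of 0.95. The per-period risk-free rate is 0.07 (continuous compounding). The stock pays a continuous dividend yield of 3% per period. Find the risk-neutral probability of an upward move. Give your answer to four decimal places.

p = 0.4541

Per-period risk-free factor R = e^0.07 = 1.0725; dividend-adjusted growth = e^(0.07−0.03) = 1.0408.
Risk-neutral probability p = (1.0408 − 0.95)/(1.15 − 0.95) = 0.0908/0.2000 = 0.4541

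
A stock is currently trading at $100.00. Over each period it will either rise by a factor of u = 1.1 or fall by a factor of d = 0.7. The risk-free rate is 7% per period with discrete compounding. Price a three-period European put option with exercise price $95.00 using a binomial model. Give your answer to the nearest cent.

Risk-neutral probability p = (1 + 0.07 − 0.7)/(1.1 − 0.7) = 0.3700/0.4000 = 0.9250
Terminal stock prices: S_uuu = 133.1, S_uud = 84.7, S_udd = 53.9, S_ddd = 34.3
Terminal payoffs (K − S): max(-38.1, 0) = 0, max(10.3, 0) = 10.3, max(41.1, 0) = 41.1, max(60.7, 0) = 60.7
Node uu (S = 121): V_uu = 1/1.07·[0.9250·0.0000 + 0.0750·10.3000] = 0.7220
Node ud (S = 77): V_ud = 1/1.07·[0.9250·10.3000 + 0.0750·41.1000] = 11.7850
Node dd (S = 49): V_dd = 1/1.07·[0.9250·41.1000 + 0.0750·60.7000] = 39.7850
Node u (S = 110): V_u = 1/1.07·[0.9250·0.7220 + 0.0750·11.7850] = 1.4502
Node d (S = 70): V_d = 1/1.07·[0.9250·11.7850 + 0.0750·39.7850] = 12.9767
Node 0 (S = 100): V_0 = 1/1.07·[0.9250·1.4502 + 0.0750·12.9767] = 2.1632

$2.16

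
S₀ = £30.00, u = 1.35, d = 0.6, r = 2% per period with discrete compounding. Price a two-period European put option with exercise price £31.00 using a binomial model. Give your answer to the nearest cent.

£6.93

Risk-neutral probability p = (1 + 0.02 − 0.6)/(1.35 − 0.6) = 0.4200/0.7500 = 0.5600
Terminal stock prices: S_uu = 54.68, S_ud = 24.3, S_dd = 10.8
Terminal payoffs (K − S): max(-23.68, 0) = 0, max(6.7, 0) = 6.7, max(20.2, 0) = 20.2
Node u (S = 40.5): V_u = 1/1.02·[0.5600·0.0000 + 0.4400·6.7000] = 2.8902
Node d (S = 18): V_d = 1/1.02·[0.5600·6.7000 + 0.4400·20.2000] = 12.3922
Node 0 (S = 30): V_0 = 1/1.02·[0.5600·2.8902 + 0.4400·12.3922] = 6.9324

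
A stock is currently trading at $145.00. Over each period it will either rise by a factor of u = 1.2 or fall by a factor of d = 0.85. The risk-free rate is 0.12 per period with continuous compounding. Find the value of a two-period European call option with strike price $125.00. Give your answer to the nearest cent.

Risk-neutral probability p = (e^0.12 − 0.85)/(1.2 − 0.85) = 0.2775/0.3500 = 0.7928
Terminal stock prices: S_uu = 208.8, S_ud = 147.9, S_dd = 104.8
Terminal payoffs (S − K): max(83.8, 0) = 83.8, max(22.9, 0) = 22.9, max(-20.24, 0) = 0
Node u (S = 174): V_u = e^(−0.12)·[0.7928·83.8000 + 0.2072·22.9000] = 63.1349
Node d (S = 123.2): V_d = e^(−0.12)·[0.7928·22.9000 + 0.2072·0.0000] = 16.1031
Node 0 (S = 145): V_0 = e^(−0.12)·[0.7928·63.1349 + 0.2072·16.1031] = 47.3546

$47.35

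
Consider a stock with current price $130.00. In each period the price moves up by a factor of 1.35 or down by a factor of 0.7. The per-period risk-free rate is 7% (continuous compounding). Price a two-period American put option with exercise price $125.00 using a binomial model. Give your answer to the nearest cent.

$13.99

Risk-neutral probability p = (e^0.07 − 0.7)/(1.35 − 0.7) = 0.3725/0.6500 = 0.5731
Terminal stock prices: S_uu = 236.9, S_ud = 122.8, S_dd = 63.7
Terminal payoffs (K − S): max(-111.9, 0) = 0, max(2.15, 0) = 2.15, max(61.3, 0) = 61.3
Node u (S = 175.5): continuation = e^(−0.07)·[0.5731·0.0000 + 0.4269·2.1500] = 0.8558; exercise value = 0.0000 ≤ continuation, so V_u = 0.8558
Node d (S = 91): continuation = e^(−0.07)·[0.5731·2.1500 + 0.4269·61.3000] = 25.5492; exercise value = 34.0000 > continuation, so V_d = 34.0000 (exercise)
Node 0 (S = 130): continuation = e^(−0.07)·[0.5731·0.8558 + 0.4269·34.0000] = 13.9910; exercise value = 0.0000 ≤ continuation, so V_0 = 13.9910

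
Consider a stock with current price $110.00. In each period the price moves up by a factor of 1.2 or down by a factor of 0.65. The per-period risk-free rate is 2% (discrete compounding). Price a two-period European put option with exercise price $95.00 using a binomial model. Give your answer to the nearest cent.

Risk-neutral probability p = (1 + 0.02 − 0.65)/(1.2 − 0.65) = 0.3700/0.5500 = 0.6727
Terminal stock prices: S_uu = 158.4, S_ud = 85.8, S_dd = 46.48
Terminal payoffs (K − S): max(-63.4, 0) = 0, max(9.2, 0) = 9.2, max(48.52, 0) = 48.52
Node u (S = 132): V_u = 1/1.02·[0.6727·0.0000 + 0.3273·9.2000] = 2.9519
Node d (S = 71.5): V_d = 1/1.02·[0.6727·9.2000 + 0.3273·48.5250] = 21.6373
Node 0 (S = 110): V_0 = 1/1.02·[0.6727·2.9519 + 0.3273·21.6373] = 8.8893

$8.89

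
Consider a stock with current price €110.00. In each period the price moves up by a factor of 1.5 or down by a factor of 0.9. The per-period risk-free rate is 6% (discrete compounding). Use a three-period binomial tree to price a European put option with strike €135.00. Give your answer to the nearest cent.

Risk-neutral probability p = (1 + 0.06 − 0.9)/(1.5 − 0.9) = 0.1600/0.6000 = 0.2667
Terminal stock prices: S_uuu = 371.2, S_uud = 222.8, S_udd = 133.7, S_ddd = 80.19
Terminal payoffs (K − S): max(-236.2, 0) = 0, max(-87.75, 0) = 0, max(1.35, 0) = 1.35, max(54.81, 0) = 54.81
Node uu (S = 247.5): V_uu = 1/1.06·[0.2667·0.0000 + 0.7333·0.0000] = 0.0000
Node ud (S = 148.5): V_ud = 1/1.06·[0.2667·0.0000 + 0.7333·1.3500] = 0.9340
Node dd (S = 89.1): V_dd = 1/1.06·[0.2667·1.3500 + 0.7333·54.8100] = 38.2585
Node u (S = 165): V_u = 1/1.06·[0.2667·0.0000 + 0.7333·0.9340] = 0.6461
Node d (S = 99): V_d = 1/1.06·[0.2667·0.9340 + 0.7333·38.2585] = 26.7031
Node 0 (S = 110): V_0 = 1/1.06·[0.2667·0.6461 + 0.7333·26.7031] = 18.6364

€18.64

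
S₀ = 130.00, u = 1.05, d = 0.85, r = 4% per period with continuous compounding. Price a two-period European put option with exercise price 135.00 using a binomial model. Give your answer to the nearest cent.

Risk-neutral probability p = (e^0.04 − 0.85)/(1.05 − 0.85) = 0.1908/0.2000 = 0.9541
Terminal stock prices: S_uu = 143.3, S_ud = 116, S_dd = 93.92
Terminal payoffs (K − S): max(-8.325, 0) = 0, max(18.98, 0) = 18.98, max(41.08, 0) = 41.08
Node u (S = 136.5): V_u = e^(−0.04)·[0.9541·0.0000 + 0.0459·18.9750] = 0.8376
Node d (S = 110.5): V_d = e^(−0.04)·[0.9541·18.9750 + 0.0459·41.0750] = 19.2066
Node 0 (S = 130): V_0 = e^(−0.04)·[0.9541·0.8376 + 0.0459·19.2066] = 1.6157

1.62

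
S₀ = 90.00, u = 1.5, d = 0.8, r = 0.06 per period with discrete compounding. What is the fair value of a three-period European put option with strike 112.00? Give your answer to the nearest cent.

23.21

Risk-neutral probability p = (1 + 0.06 − 0.8)/(1.5 − 0.8) = 0.2600/0.7000 = 0.3714
Terminal stock prices: S_uuu = 303.8, S_uud = 162, S_udd = 86.4, S_ddd = 46.08
Terminal payoffs (K − S): max(-191.8, 0) = 0, max(-50, 0) = 0, max(25.6, 0) = 25.6, max(65.92, 0) = 65.92
Node uu (S = 202.5): V_uu = 1/1.06·[0.3714·0.0000 + 0.6286·0.0000] = 0.0000
Node ud (S = 108): V_ud = 1/1.06·[0.3714·0.0000 + 0.6286·25.6000] = 15.1806
Node dd (S = 57.6): V_dd = 1/1.06·[0.3714·25.6000 + 0.6286·65.9200] = 48.0604
Node u (S = 135): V_u = 1/1.06·[0.3714·0.0000 + 0.6286·15.1806] = 9.0020
Node d (S = 72): V_d = 1/1.06·[0.3714·15.1806 + 0.6286·48.0604] = 33.8188
Node 0 (S = 90): V_0 = 1/1.06·[0.3714·9.0020 + 0.6286·33.8188] = 23.2086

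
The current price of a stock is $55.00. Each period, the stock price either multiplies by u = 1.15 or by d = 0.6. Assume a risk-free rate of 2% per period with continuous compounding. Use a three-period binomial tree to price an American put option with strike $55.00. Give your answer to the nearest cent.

Risk-neutral probability p = (e^0.02 − 0.6)/(1.15 − 0.6) = 0.4202/0.5500 = 0.7640
Terminal stock prices: S_uuu = 83.65, S_uud = 43.64, S_udd = 22.77, S_ddd = 11.88
Terminal payoffs (K − S): max(-28.65, 0) = 0, max(11.36, 0) = 11.36, max(32.23, 0) = 32.23, max(43.12, 0) = 43.12
Node uu (S = 72.74): continuation = e^(−0.02)·[0.7640·0.0000 + 0.2360·11.3575] = 2.6273; exercise value = 0.0000 ≤ continuation, so V_uu = 2.6273
Node ud (S = 37.95): continuation = e^(−0.02)·[0.7640·11.3575 + 0.2360·32.2300] = 15.9609; exercise value = 17.0500 > continuation, so V_ud = 17.0500 (exercise)
Node dd (S = 19.8): continuation = e^(−0.02)·[0.7640·32.2300 + 0.2360·43.1200] = 34.1109; exercise value = 35.2000 > continuation, so V_dd = 35.2000 (exercise)
Node u (S = 63.25): continuation = e^(−0.02)·[0.7640·2.6273 + 0.2360·17.0500] = 5.9116; exercise value = 0.0000 ≤ continuation, so V_u = 5.9116
Node d (S = 33): continuation = e^(−0.02)·[0.7640·17.0500 + 0.2360·35.2000] = 20.9109; exercise value = 22.0000 > continuation, so V_d = 22.0000 (exercise)
Node 0 (S = 55): continuation = e^(−0.02)·[0.7640·5.9116 + 0.2360·22.0000] = 9.5162; exercise value = 0.0000 ≤ continuation, so V_0 = 9.5162

$9.52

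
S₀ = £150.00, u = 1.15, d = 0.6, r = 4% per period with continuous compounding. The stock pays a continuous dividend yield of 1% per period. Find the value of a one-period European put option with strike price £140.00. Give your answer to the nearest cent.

Per-period risk-free factor R = e^0.04 = 1.0408; dividend-adjusted growth = e^(0.04−0.01) = 1.0305.
Risk-neutral probability p = (1.0305 − 0.6)/(1.15 − 0.6) = 0.4305/0.5500 = 0.7826
Terminal stock prices: S_u = 172.5, S_d = 90
Terminal payoffs (K − S): max(-32.5, 0) = 0, max(50, 0) = 50
Node 0 (S = 150): V_0 = e^(−0.04)·[0.7826·0.0000 + 0.2174·50.0000] = 10.4416

£10.44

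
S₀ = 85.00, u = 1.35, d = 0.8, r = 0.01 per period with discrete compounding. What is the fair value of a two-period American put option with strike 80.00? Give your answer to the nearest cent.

Risk-neutral probability p = (1 + 0.01 − 0.8)/(1.35 − 0.8) = 0.2100/0.5500 = 0.3818
Terminal stock prices: S_uu = 154.9, S_ud = 91.8, S_dd = 54.4
Terminal payoffs (K − S): max(-74.91, 0) = 0, max(-11.8, 0) = 0, max(25.6, 0) = 25.6
Node u (S = 114.8): continuation = 1/1.01·[0.3818·0.0000 + 0.6182·0.0000] = 0.0000; exercise value = 0.0000 ≤ continuation, so V_u = 0.0000
Node d (S = 68): continuation = 1/1.01·[0.3818·0.0000 + 0.6182·25.6000] = 15.6688; exercise value = 12.0000 ≤ continuation, so V_d = 15.6688
Node 0 (S = 85): continuation = 1/1.01·[0.3818·0.0000 + 0.6182·15.6688] = 9.5902; exercise value = 0.0000 ≤ continuation, so V_0 = 9.5902

9.59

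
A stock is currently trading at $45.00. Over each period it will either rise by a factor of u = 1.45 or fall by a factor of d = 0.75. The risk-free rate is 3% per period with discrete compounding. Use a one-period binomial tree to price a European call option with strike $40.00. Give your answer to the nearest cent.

$9.81

Risk-neutral probability p = (1 + 0.03 − 0.75)/(1.45 − 0.75) = 0.2800/0.7000 = 0.4000
Terminal stock prices: S_u = 65.25, S_d = 33.75
Terminal payoffs (S − K): max(25.25, 0) = 25.25, max(-6.25, 0) = 0
Node 0 (S = 45): V_0 = 1/1.03·[0.4000·25.2500 + 0.6000·0.0000] = 9.8058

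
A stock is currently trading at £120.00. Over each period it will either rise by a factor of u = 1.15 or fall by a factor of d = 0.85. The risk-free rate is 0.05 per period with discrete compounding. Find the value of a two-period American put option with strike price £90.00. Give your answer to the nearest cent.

£0.33

Risk-neutral probability p = (1 + 0.05 − 0.85)/(1.15 − 0.85) = 0.2000/0.3000 = 0.6667
Terminal stock prices: S_uu = 158.7, S_ud = 117.3, S_dd = 86.7
Terminal payoffs (K − S): max(-68.7, 0) = 0, max(-27.3, 0) = 0, max(3.3, 0) = 3.3
Node u (S = 138): continuation = 1/1.05·[0.6667·0.0000 + 0.3333·0.0000] = 0.0000; exercise value = 0.0000 ≤ continuation, so V_u = 0.0000
Node d (S = 102): continuation = 1/1.05·[0.6667·0.0000 + 0.3333·3.3000] = 1.0476; exercise value = 0.0000 ≤ continuation, so V_d = 1.0476
Node 0 (S = 120): continuation = 1/1.05·[0.6667·0.0000 + 0.3333·1.0476] = 0.3326; exercise value = 0.0000 ≤ continuation, so V_0 = 0.3326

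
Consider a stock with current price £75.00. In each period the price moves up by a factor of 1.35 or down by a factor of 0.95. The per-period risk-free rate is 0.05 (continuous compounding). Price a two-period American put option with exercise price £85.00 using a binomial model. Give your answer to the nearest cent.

Risk-neutral probability p = (e^0.05 − 0.95)/(1.35 − 0.95) = 0.1013/0.4000 = 0.2532
Terminal stock prices: S_uu = 136.7, S_ud = 96.19, S_dd = 67.69
Terminal payoffs (K − S): max(-51.69, 0) = 0, max(-11.19, 0) = 0, max(17.31, 0) = 17.31
Node u (S = 101.2): continuation = e^(−0.05)·[0.2532·0.0000 + 0.7468·0.0000] = 0.0000; exercise value = 0.0000 ≤ continuation, so V_u = 0.0000
Node d (S = 71.25): continuation = e^(−0.05)·[0.2532·0.0000 + 0.7468·17.3125] = 12.2988; exercise value = 13.7500 > continuation, so V_d = 13.7500 (exercise)
Node 0 (S = 75): continuation = e^(−0.05)·[0.2532·0.0000 + 0.7468·13.7500] = 9.7680; exercise value = 10.0000 > continuation, so V_0 = 10.0000 (exercise)

£10.00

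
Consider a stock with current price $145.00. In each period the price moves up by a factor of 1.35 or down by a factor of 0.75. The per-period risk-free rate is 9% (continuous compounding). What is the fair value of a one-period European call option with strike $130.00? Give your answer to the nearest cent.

$34.47

Risk-neutral probability p = (e^0.09 − 0.75)/(1.35 − 0.75) = 0.3442/0.6000 = 0.5736
Terminal stock prices: S_u = 195.8, S_d = 108.8
Terminal payoffs (S − K): max(65.75, 0) = 65.75, max(-21.25, 0) = 0
Node 0 (S = 145): V_0 = e^(−0.09)·[0.5736·65.7500 + 0.4264·0.0000] = 34.4696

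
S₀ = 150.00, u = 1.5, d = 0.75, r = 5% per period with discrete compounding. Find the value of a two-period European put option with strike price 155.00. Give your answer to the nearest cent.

23.06

Risk-neutral probability p = (1 + 0.05 − 0.75)/(1.5 − 0.75) = 0.3000/0.7500 = 0.4000
Terminal stock prices: S_uu = 337.5, S_ud = 168.8, S_dd = 84.38
Terminal payoffs (K − S): max(-182.5, 0) = 0, max(-13.75, 0) = 0, max(70.62, 0) = 70.62
Node u (S = 225): V_u = 1/1.05·[0.4000·0.0000 + 0.6000·0.0000] = 0.0000
Node d (S = 112.5): V_d = 1/1.05·[0.4000·0.0000 + 0.6000·70.6250] = 40.3571
Node 0 (S = 150): V_0 = 1/1.05·[0.4000·0.0000 + 0.6000·40.3571] = 23.0612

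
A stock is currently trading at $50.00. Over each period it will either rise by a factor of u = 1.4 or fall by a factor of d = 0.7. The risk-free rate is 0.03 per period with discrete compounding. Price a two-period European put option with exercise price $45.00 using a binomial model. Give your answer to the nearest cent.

$5.40

Risk-neutral probability p = (1 + 0.03 − 0.7)/(1.4 − 0.7) = 0.3300/0.7000 = 0.4714
Terminal stock prices: S_uu = 98, S_ud = 49, S_dd = 24.5
Terminal payoffs (K − S): max(-53, 0) = 0, max(-4, 0) = 0, max(20.5, 0) = 20.5
Node u (S = 70): V_u = 1/1.03·[0.4714·0.0000 + 0.5286·0.0000] = 0.0000
Node d (S = 35): V_d = 1/1.03·[0.4714·0.0000 + 0.5286·20.5000] = 10.5201
Node 0 (S = 50): V_0 = 1/1.03·[0.4714·0.0000 + 0.5286·10.5201] = 5.3987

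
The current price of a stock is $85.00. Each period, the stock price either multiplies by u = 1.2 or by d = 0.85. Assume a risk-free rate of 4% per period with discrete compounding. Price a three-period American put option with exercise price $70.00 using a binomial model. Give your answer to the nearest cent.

$1.66

Risk-neutral probability p = (1 + 0.04 − 0.85)/(1.2 − 0.85) = 0.1900/0.3500 = 0.5429
Terminal stock prices: S_uuu = 146.9, S_uud = 104, S_udd = 73.69, S_ddd = 52.2
Terminal payoffs (K − S): max(-76.88, 0) = 0, max(-34.04, 0) = 0, max(-3.695, 0) = 0, max(17.8, 0) = 17.8
Node uu (S = 122.4): continuation = 1/1.04·[0.5429·0.0000 + 0.4571·0.0000] = 0.0000; exercise value = 0.0000 ≤ continuation, so V_uu = 0.0000
Node ud (S = 86.7): continuation = 1/1.04·[0.5429·0.0000 + 0.4571·0.0000] = 0.0000; exercise value = 0.0000 ≤ continuation, so V_ud = 0.0000
Node dd (S = 61.41): continuation = 1/1.04·[0.5429·0.0000 + 0.4571·17.7994] = 7.8239; exercise value = 8.5875 > continuation, so V_dd = 8.5875 (exercise)
Node u (S = 102): continuation = 1/1.04·[0.5429·0.0000 + 0.4571·0.0000] = 0.0000; exercise value = 0.0000 ≤ continuation, so V_u = 0.0000
Node d (S = 72.25): continuation = 1/1.04·[0.5429·0.0000 + 0.4571·8.5875] = 3.7747; exercise value = 0.0000 ≤ continuation, so V_d = 3.7747
Node 0 (S = 85): continuation = 1/1.04·[0.5429·0.0000 + 0.4571·3.7747] = 1.6592; exercise value = 0.0000 ≤ continuation, so V_0 = 1.6592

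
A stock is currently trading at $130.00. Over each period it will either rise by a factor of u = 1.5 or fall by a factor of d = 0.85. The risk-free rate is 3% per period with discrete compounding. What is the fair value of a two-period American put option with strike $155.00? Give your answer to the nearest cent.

$31.24

Risk-neutral probability p = (1 + 0.03 − 0.85)/(1.5 − 0.85) = 0.1800/0.6500 = 0.2769
Terminal stock prices: S_uu = 292.5, S_ud = 165.8, S_dd = 93.92
Terminal payoffs (K − S): max(-137.5, 0) = 0, max(-10.75, 0) = 0, max(61.08, 0) = 61.08
Node u (S = 195): continuation = 1/1.03·[0.2769·0.0000 + 0.7231·0.0000] = 0.0000; exercise value = 0.0000 ≤ continuation, so V_u = 0.0000
Node d (S = 110.5): continuation = 1/1.03·[0.2769·0.0000 + 0.7231·61.0750] = 42.8757; exercise value = 44.5000 > continuation, so V_d = 44.5000 (exercise)
Node 0 (S = 130): continuation = 1/1.03·[0.2769·0.0000 + 0.7231·44.5000] = 31.2397; exercise value = 25.0000 ≤ continuation, so V_0 = 31.2397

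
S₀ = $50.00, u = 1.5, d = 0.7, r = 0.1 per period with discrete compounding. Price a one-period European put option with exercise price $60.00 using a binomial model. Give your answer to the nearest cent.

Risk-neutral probability p = (1 + 0.1 − 0.7)/(1.5 − 0.7) = 0.4000/0.8000 = 0.5000
Terminal stock prices: S_u = 75, S_d = 35
Terminal payoffs (K − S): max(-15, 0) = 0, max(25, 0) = 25
Node 0 (S = 50): V_0 = 1/1.1·[0.5000·0.0000 + 0.5000·25.0000] = 11.3636

$11.36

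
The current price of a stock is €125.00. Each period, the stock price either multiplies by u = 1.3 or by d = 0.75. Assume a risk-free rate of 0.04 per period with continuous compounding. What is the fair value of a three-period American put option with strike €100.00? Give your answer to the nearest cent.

€7.88

Risk-neutral probability p = (e^0.04 − 0.75)/(1.3 − 0.75) = 0.2908/0.5500 = 0.5287
Terminal stock prices: S_uuu = 274.6, S_uud = 158.4, S_udd = 91.41, S_ddd = 52.73
Terminal payoffs (K − S): max(-174.6, 0) = 0, max(-58.44, 0) = 0, max(8.594, 0) = 8.594, max(47.27, 0) = 47.27
Node uu (S = 211.3): continuation = e^(−0.04)·[0.5287·0.0000 + 0.4713·0.0000] = 0.0000; exercise value = 0.0000 ≤ continuation, so V_uu = 0.0000
Node ud (S = 121.9): continuation = e^(−0.04)·[0.5287·0.0000 + 0.4713·8.5938] = 3.8910; exercise value = 0.0000 ≤ continuation, so V_ud = 3.8910
Node dd (S = 70.31): continuation = e^(−0.04)·[0.5287·8.5938 + 0.4713·47.2656] = 25.7664; exercise value = 29.6875 > continuation, so V_dd = 29.6875 (exercise)
Node u (S = 162.5): continuation = e^(−0.04)·[0.5287·0.0000 + 0.4713·3.8910] = 1.7618; exercise value = 0.0000 ≤ continuation, so V_u = 1.7618
Node d (S = 93.75): continuation = e^(−0.04)·[0.5287·3.8910 + 0.4713·29.6875] = 15.4185; exercise value = 6.2500 ≤ continuation, so V_d = 15.4185
Node 0 (S = 125): continuation = e^(−0.04)·[0.5287·1.7618 + 0.4713·15.4185] = 7.8761; exercise value = 0.0000 ≤ continuation, so V_0 = 7.8761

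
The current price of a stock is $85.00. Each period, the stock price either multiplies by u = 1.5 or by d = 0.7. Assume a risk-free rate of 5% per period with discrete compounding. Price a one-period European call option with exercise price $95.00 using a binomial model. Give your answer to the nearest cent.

$13.54

Risk-neutral probability p = (1 + 0.05 − 0.7)/(1.5 − 0.7) = 0.3500/0.8000 = 0.4375
Terminal stock prices: S_u = 127.5, S_d = 59.5
Terminal payoffs (S − K): max(32.5, 0) = 32.5, max(-35.5, 0) = 0
Node 0 (S = 85): V_0 = 1/1.05·[0.4375·32.5000 + 0.5625·0.0000] = 13.5417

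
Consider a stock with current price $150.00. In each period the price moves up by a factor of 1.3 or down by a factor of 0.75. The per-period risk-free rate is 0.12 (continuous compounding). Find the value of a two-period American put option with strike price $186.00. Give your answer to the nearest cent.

Risk-neutral probability p = (e^0.12 − 0.75)/(1.3 − 0.75) = 0.3775/0.5500 = 0.6864
Terminal stock prices: S_uu = 253.5, S_ud = 146.2, S_dd = 84.38
Terminal payoffs (K − S): max(-67.5, 0) = 0, max(39.75, 0) = 39.75, max(101.6, 0) = 101.6
Node u (S = 195): continuation = e^(−0.12)·[0.6864·0.0000 + 0.3136·39.7500] = 11.0575; exercise value = 0.0000 ≤ continuation, so V_u = 11.0575
Node d (S = 112.5): continuation = e^(−0.12)·[0.6864·39.7500 + 0.3136·101.6250] = 52.4672; exercise value = 73.5000 > continuation, so V_d = 73.5000 (exercise)
Node 0 (S = 150): continuation = e^(−0.12)·[0.6864·11.0575 + 0.3136·73.5000] = 27.1771; exercise value = 36.0000 > continuation, so V_0 = 36.0000 (exercise)

$36.00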